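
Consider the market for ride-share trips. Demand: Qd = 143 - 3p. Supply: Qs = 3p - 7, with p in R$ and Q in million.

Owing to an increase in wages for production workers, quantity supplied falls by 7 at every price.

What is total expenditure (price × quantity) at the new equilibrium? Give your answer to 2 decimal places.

Before the shock: 143 - 3p = 3p - 7 ⇒ 150 = 6p ⇒ p = 25, Q = 68.
After the shift, demand is Qd = 143 - 3p and supply is Qs = 3p - 14.
Setting them equal: 143 - 3p = 3p - 14 → 157 = 6p, so p = 157/6 ≈ 26.1667 and Q = 64.5.
New expenditure = 26.1667 × 64.5 = 1687.75.

1687.75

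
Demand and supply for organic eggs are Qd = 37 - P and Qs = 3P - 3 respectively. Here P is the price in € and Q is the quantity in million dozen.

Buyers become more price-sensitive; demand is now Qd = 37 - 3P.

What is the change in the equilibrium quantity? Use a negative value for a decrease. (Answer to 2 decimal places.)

-10.00

Before the shock: 37 - P = 3P - 3 ⇒ 40 = 4P ⇒ P = 10, Q = 27.
After the shift, demand is Qd = 37 - 3P and supply is Qs = 3P - 3.
Equate the new curves: 37 - 3P = 3P - 3, giving 40 = 6P, P = 20/3 ≈ 6.6667, Q = 17.
ΔQ = 17 − 27 = -10.00.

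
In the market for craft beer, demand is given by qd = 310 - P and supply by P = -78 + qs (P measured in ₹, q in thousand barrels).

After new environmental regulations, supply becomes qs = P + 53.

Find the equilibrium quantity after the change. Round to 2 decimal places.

181.50

Before the shock: 310 - P = P + 78 ⇒ 232 = 2P ⇒ P = 116, q = 194.
The new curves are qd = 310 - P (demand) and qs = P + 53 (supply).
Setting them equal: 310 - P = P + 53 → 257 = 2P, so P = 128.5 and q = 181.5.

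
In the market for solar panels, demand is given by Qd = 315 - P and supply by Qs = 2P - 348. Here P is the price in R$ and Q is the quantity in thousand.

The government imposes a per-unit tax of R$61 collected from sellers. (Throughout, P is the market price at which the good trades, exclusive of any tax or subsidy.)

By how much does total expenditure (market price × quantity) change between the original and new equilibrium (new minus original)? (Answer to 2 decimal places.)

-6818.44

Before the shock: 315 - P = 2P - 348 ⇒ 663 = 3P ⇒ P = 221, Q = 94.
Since sellers keep the price net of the tax, the effective supply curve becomes Qs = 2P - 470.
New equilibrium: 315 - P = 2P - 470 ⇒ 785 = 3P ⇒ P = 785/3 ≈ 261.6667, Q = 160/3 ≈ 53.3333.
Expenditure moves from 221×94 = 20774 to 261.6667×53.3333 = 13955.5556; change = -6818.44.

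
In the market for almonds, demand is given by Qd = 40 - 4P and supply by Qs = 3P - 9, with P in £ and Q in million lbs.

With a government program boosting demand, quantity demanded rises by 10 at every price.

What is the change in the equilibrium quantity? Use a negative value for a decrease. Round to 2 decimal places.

Before the shock: 40 - 4P = 3P - 9 ⇒ 49 = 7P ⇒ P = 7, Q = 12.
After the shift, demand is Qd = 50 - 4P and supply is Qs = 3P - 9.
Equate the new curves: 50 - 4P = 3P - 9, giving 59 = 7P, P = 59/7 ≈ 8.4286, Q = 114/7 ≈ 16.2857.
ΔQ = 16.2857 − 12 = +4.29.

+4.29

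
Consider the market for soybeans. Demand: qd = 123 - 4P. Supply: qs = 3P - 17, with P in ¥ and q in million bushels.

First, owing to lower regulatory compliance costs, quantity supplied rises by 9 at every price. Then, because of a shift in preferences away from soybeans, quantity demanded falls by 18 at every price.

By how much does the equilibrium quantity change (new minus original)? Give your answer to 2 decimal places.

Initially, 123 - 4P = 3P - 17, so 140 = 7P and P = 20, q = 43.
The shock moves the curves to qd = 105 - 4P and qs = 3P - 8.
Equate the new curves: 105 - 4P = 3P - 8, giving 113 = 7P, P = 113/7 ≈ 16.1429, q = 283/7 ≈ 40.4286.
Δq = 40.4286 − 43 = -2.57.

-2.57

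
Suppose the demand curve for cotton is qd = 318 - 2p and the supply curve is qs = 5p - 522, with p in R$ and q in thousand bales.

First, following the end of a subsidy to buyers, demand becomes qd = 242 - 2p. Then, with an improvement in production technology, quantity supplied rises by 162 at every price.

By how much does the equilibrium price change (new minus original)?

-34

Initially, 318 - 2p = 5p - 522, so 840 = 7p and p = 120, q = 78.
The shock moves the curves to qd = 242 - 2p and qs = 5p - 360.
Setting them equal: 242 - 2p = 5p - 360 → 602 = 7p, so p = 86 and q = 70.
Δp = 86 − 120 = -34.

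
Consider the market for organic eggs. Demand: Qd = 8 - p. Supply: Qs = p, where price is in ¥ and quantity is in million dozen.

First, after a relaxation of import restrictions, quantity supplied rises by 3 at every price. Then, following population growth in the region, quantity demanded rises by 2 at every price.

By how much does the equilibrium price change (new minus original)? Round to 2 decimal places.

-0.50

Before the shock: 8 - p = p ⇒ 8 = 2p ⇒ p = 4, Q = 4.
With the change applied: demand Qd = 10 - p, supply Qs = p + 3.
Clearing the new market: 10 - p = p + 3, so p = 3.5 and Q = 6.5.
Δp = 3.5 − 4 = -0.50.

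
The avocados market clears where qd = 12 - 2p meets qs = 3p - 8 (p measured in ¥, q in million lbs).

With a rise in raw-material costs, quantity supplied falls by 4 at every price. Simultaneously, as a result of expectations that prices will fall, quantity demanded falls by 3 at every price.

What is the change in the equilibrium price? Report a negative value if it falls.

Initially, 12 - 2p = 3p - 8, so 20 = 5p and p = 4, q = 4.
The new curves are qd = 9 - 2p (demand) and qs = 3p - 12 (supply).
Equate the new curves: 9 - 2p = 3p - 12, giving 21 = 5p, p = 4.2, q = 0.6.
Δp = 4.2 − 4 = +0.2.

+0.2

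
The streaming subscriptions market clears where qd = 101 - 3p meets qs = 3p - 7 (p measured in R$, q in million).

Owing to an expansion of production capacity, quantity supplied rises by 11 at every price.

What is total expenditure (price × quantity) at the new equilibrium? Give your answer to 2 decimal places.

Solve the original market: 101 - 3p = 3p - 7, hence p = 18 and q = 47.
After the shift, demand is qd = 101 - 3p and supply is qs = 3p + 4.
Equate the new curves: 101 - 3p = 3p + 4, giving 97 = 6p, p = 97/6 ≈ 16.1667, q = 52.5.
New expenditure = 16.1667 × 52.5 = 848.75.

848.75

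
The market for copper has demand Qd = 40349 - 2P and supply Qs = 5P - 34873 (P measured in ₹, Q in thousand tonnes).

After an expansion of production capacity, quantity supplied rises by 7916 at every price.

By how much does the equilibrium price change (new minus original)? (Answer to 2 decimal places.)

Before the shock: 40349 - 2P = 5P - 34873 ⇒ 75222 = 7P ⇒ P = 10746, Q = 18857.
After the shift, demand is Qd = 40349 - 2P and supply is Qs = 5P - 26957.
Equate the new curves: 40349 - 2P = 5P - 26957, giving 67306 = 7P, P = 67306/7 ≈ 9615.1429, Q = 147831/7 ≈ 21118.7143.
ΔP = 9615.1429 − 10746 = -1130.86.

-1130.86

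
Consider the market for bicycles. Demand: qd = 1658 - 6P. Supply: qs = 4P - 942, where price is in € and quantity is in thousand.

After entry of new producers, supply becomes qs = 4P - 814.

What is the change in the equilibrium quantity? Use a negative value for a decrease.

+76.8

Original equilibrium: 1658 - 6P = 4P - 942 gives 2600 = 10P, so P = 260 and q = 98.
With the change applied: demand qd = 1658 - 6P, supply qs = 4P - 814.
Equate the new curves: 1658 - 6P = 4P - 814, giving 2472 = 10P, P = 247.2, q = 174.8.
Δq = 174.8 − 98 = +76.8.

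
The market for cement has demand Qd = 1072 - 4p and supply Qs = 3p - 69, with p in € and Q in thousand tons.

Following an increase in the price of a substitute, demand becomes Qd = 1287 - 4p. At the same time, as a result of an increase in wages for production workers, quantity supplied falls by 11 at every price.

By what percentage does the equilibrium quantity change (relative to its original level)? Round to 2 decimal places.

Original equilibrium: 1072 - 4p = 3p - 69 gives 1141 = 7p, so p = 163 and Q = 420.
With the change applied: demand Qd = 1287 - 4p, supply Qs = 3p - 80.
Clearing the new market: 1287 - 4p = 3p - 80, so p = 1367/7 ≈ 195.2857 and Q = 3541/7 ≈ 505.8571.
%ΔQ = (505.8571 − 420) / 420 × 100 = +20.44%.

+20.44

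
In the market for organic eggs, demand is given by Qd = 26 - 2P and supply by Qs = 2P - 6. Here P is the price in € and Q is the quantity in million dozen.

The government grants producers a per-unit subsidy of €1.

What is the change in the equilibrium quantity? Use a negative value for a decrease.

+1

Initially, 26 - 2P = 2P - 6, so 32 = 4P and P = 8, Q = 10.
Since sellers receive the price plus the subsidy, the effective supply curve becomes Qs = 2P - 4.
Clearing the new market: 26 - 2P = 2P - 4, so P = 7.5 and Q = 11.
ΔQ = 11 − 10 = +1.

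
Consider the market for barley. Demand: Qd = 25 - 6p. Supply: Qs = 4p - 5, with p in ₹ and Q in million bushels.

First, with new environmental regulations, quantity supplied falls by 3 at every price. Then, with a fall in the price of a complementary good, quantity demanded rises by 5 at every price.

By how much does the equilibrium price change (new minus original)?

Solve the original market: 25 - 6p = 4p - 5, hence p = 3 and Q = 7.
With the change applied: demand Qd = 30 - 6p, supply Qs = 4p - 8.
Clearing the new market: 30 - 6p = 4p - 8, so p = 3.8 and Q = 7.2.
Δp = 3.8 − 3 = +0.8.

+0.8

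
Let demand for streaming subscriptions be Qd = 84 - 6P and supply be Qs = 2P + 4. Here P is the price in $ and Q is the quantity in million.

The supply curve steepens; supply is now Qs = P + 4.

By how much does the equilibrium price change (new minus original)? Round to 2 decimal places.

+1.43

Solve the original market: 84 - 6P = 2P + 4, hence P = 10 and Q = 24.
After the shift, demand is Qd = 84 - 6P and supply is Qs = P + 4.
Setting them equal: 84 - 6P = P + 4 → 80 = 7P, so P = 80/7 ≈ 11.4286 and Q = 108/7 ≈ 15.4286.
ΔP = 11.4286 − 10 = +1.43.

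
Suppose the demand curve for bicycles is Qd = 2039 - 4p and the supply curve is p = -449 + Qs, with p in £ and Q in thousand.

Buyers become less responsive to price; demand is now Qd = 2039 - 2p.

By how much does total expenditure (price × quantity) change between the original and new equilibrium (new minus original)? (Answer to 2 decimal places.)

+274964.00

Initially, 2039 - 4p = p + 449, so 1590 = 5p and p = 318, Q = 767.
The new curves are Qd = 2039 - 2p (demand) and Qs = p + 449 (supply).
Clearing the new market: 2039 - 2p = p + 449, so p = 530 and Q = 979.
Expenditure moves from 318×767 = 243906 to 530×979 = 518870; change = +274964.00.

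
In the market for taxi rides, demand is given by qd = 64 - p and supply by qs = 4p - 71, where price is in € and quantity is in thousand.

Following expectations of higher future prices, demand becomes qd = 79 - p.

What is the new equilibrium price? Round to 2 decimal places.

Initially, 64 - p = 4p - 71, so 135 = 5p and p = 27, q = 37.
The shock moves the curves to qd = 79 - p and qs = 4p - 71.
Clearing the new market: 79 - p = 4p - 71, so p = 30 and q = 49.

30.00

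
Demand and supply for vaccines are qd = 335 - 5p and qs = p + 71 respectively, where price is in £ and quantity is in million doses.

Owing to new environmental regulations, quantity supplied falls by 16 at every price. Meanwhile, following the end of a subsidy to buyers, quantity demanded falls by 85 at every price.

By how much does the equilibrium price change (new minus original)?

-11.5

Original equilibrium: 335 - 5p = p + 71 gives 264 = 6p, so p = 44 and q = 115.
The shock moves the curves to qd = 250 - 5p and qs = p + 55.
Equate the new curves: 250 - 5p = p + 55, giving 195 = 6p, p = 32.5, q = 87.5.
Δp = 32.5 − 44 = -11.5.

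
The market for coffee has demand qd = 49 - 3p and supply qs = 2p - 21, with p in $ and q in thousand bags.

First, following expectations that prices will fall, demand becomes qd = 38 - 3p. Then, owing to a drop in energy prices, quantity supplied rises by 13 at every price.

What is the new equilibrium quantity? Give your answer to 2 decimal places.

10.40

Solve the original market: 49 - 3p = 2p - 21, hence p = 14 and q = 7.
With the change applied: demand qd = 38 - 3p, supply qs = 2p - 8.
Equate the new curves: 38 - 3p = 2p - 8, giving 46 = 5p, p = 9.2, q = 10.4.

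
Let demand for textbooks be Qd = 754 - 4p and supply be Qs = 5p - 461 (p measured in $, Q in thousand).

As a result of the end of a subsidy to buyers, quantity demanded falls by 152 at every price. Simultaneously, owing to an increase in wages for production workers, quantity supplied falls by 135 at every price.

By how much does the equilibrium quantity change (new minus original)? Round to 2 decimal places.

-144.44

Original equilibrium: 754 - 4p = 5p - 461 gives 1215 = 9p, so p = 135 and Q = 214.
With the change applied: demand Qd = 602 - 4p, supply Qs = 5p - 596.
New equilibrium: 602 - 4p = 5p - 596 ⇒ 1198 = 9p ⇒ p = 1198/9 ≈ 133.1111, Q = 626/9 ≈ 69.5556.
ΔQ = 69.5556 − 214 = -144.44.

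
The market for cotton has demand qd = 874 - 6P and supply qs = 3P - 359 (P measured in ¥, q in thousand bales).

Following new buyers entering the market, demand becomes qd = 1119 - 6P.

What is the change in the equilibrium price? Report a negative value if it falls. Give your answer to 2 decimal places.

+27.22

Initially, 874 - 6P = 3P - 359, so 1233 = 9P and P = 137, q = 52.
The new curves are qd = 1119 - 6P (demand) and qs = 3P - 359 (supply).
Setting them equal: 1119 - 6P = 3P - 359 → 1478 = 9P, so P = 1478/9 ≈ 164.2222 and q = 401/3 ≈ 133.6667.
ΔP = 164.2222 − 137 = +27.22.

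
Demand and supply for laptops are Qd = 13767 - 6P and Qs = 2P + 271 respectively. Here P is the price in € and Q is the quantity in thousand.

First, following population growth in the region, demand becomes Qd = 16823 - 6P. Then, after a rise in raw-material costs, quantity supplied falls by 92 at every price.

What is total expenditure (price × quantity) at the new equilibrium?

Initially, 13767 - 6P = 2P + 271, so 13496 = 8P and P = 1687, Q = 3645.
With the change applied: demand Qd = 16823 - 6P, supply Qs = 2P + 179.
Setting them equal: 16823 - 6P = 2P + 179 → 16644 = 8P, so P = 2080.5 and Q = 4340.
New expenditure = 2080.5 × 4340 = 9029370.

9029370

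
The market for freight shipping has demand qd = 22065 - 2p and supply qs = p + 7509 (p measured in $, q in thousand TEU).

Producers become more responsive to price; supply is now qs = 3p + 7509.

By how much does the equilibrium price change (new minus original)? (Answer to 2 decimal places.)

-1940.80

Solve the original market: 22065 - 2p = p + 7509, hence p = 4852 and q = 12361.
After the shift, demand is qd = 22065 - 2p and supply is qs = 3p + 7509.
Clearing the new market: 22065 - 2p = 3p + 7509, so p = 2911.2 and q = 16242.6.
Δp = 2911.2 − 4852 = -1940.80.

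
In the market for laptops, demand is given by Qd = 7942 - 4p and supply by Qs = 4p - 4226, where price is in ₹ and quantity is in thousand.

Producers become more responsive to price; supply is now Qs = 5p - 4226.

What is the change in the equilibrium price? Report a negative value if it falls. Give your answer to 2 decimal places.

Initially, 7942 - 4p = 4p - 4226, so 12168 = 8p and p = 1521, Q = 1858.
The new curves are Qd = 7942 - 4p (demand) and Qs = 5p - 4226 (supply).
Setting them equal: 7942 - 4p = 5p - 4226 → 12168 = 9p, so p = 1352 and Q = 2534.
Δp = 1352 − 1521 = -169.00.

-169.00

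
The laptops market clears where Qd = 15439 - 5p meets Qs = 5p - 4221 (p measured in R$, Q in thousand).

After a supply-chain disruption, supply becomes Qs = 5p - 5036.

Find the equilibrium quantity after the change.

Before the shock: 15439 - 5p = 5p - 4221 ⇒ 19660 = 10p ⇒ p = 1966, Q = 5609.
The shock moves the curves to Qd = 15439 - 5p and Qs = 5p - 5036.
New equilibrium: 15439 - 5p = 5p - 5036 ⇒ 20475 = 10p ⇒ p = 2047.5, Q = 5201.5.

5201.5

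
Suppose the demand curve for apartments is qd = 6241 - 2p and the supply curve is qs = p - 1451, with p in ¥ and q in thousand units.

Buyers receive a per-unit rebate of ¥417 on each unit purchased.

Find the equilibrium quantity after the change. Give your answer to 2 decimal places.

Original equilibrium: 6241 - 2p = p - 1451 gives 7692 = 3p, so p = 2564 and q = 1113.
Since buyers' out-of-pocket price is the market price minus the rebate, the effective demand curve becomes qd = 7075 - 2p.
New equilibrium: 7075 - 2p = p - 1451 ⇒ 8526 = 3p ⇒ p = 2842, q = 1391.

1391.00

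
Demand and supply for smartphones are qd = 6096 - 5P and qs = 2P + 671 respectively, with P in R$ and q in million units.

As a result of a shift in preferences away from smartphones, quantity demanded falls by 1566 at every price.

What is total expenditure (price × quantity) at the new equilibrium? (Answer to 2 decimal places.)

Initially, 6096 - 5P = 2P + 671, so 5425 = 7P and P = 775, q = 2221.
The new curves are qd = 4530 - 5P (demand) and qs = 2P + 671 (supply).
Clearing the new market: 4530 - 5P = 2P + 671, so P = 3859/7 ≈ 551.2857 and q = 12415/7 ≈ 1773.5714.
New expenditure = 551.2857 × 1773.5714 = 977744.59.

977744.59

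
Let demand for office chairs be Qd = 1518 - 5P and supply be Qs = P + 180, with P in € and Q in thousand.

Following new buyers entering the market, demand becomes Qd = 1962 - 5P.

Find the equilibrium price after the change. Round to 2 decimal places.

Solve the original market: 1518 - 5P = P + 180, hence P = 223 and Q = 403.
The shock moves the curves to Qd = 1962 - 5P and Qs = P + 180.
Equate the new curves: 1962 - 5P = P + 180, giving 1782 = 6P, P = 297, Q = 477.

297.00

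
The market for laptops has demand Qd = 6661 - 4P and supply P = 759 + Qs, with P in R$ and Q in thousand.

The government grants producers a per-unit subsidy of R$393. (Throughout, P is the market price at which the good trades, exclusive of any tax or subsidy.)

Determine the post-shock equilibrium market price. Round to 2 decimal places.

1405.40

Original equilibrium: 6661 - 4P = P - 759 gives 7420 = 5P, so P = 1484 and Q = 725.
Since sellers receive the price plus the subsidy, the effective supply curve becomes Qs = P - 366.
Equate the new curves: 6661 - 4P = P - 366, giving 7027 = 5P, P = 1405.4, Q = 1039.4.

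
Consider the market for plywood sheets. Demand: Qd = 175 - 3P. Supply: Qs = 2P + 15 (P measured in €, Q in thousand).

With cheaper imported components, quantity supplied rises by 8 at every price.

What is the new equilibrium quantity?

Original equilibrium: 175 - 3P = 2P + 15 gives 160 = 5P, so P = 32 and Q = 79.
The new curves are Qd = 175 - 3P (demand) and Qs = 2P + 23 (supply).
Setting them equal: 175 - 3P = 2P + 23 → 152 = 5P, so P = 30.4 and Q = 83.8.

83.8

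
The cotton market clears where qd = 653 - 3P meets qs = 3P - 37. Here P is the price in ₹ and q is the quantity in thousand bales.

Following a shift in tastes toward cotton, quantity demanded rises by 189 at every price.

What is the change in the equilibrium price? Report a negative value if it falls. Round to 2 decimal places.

Solve the original market: 653 - 3P = 3P - 37, hence P = 115 and q = 308.
With the change applied: demand qd = 842 - 3P, supply qs = 3P - 37.
Equate the new curves: 842 - 3P = 3P - 37, giving 879 = 6P, P = 146.5, q = 402.5.
ΔP = 146.5 − 115 = +31.50.

+31.50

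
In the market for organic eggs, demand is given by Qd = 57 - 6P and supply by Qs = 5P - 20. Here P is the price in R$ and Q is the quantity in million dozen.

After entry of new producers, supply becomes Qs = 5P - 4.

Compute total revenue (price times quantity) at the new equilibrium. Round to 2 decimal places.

131.58

Before the shock: 57 - 6P = 5P - 20 ⇒ 77 = 11P ⇒ P = 7, Q = 15.
With the change applied: demand Qd = 57 - 6P, supply Qs = 5P - 4.
Equate the new curves: 57 - 6P = 5P - 4, giving 61 = 11P, P = 61/11 ≈ 5.5455, Q = 261/11 ≈ 23.7273.
New expenditure = 5.5455 × 23.7273 = 131.58.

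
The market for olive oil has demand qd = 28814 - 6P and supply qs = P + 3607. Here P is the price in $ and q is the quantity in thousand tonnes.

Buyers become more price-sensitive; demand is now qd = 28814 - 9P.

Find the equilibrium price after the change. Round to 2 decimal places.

Solve the original market: 28814 - 6P = P + 3607, hence P = 3601 and q = 7208.
After the shift, demand is qd = 28814 - 9P and supply is qs = P + 3607.
Setting them equal: 28814 - 9P = P + 3607 → 25207 = 10P, so P = 2520.7 and q = 6127.7.

2520.70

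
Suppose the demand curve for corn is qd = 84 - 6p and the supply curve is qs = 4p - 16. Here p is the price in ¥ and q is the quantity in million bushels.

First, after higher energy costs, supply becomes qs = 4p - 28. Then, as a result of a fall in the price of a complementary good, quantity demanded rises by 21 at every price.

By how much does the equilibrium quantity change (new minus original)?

+1.2

Before the shock: 84 - 6p = 4p - 16 ⇒ 100 = 10p ⇒ p = 10, q = 24.
With the change applied: demand qd = 105 - 6p, supply qs = 4p - 28.
Setting them equal: 105 - 6p = 4p - 28 → 133 = 10p, so p = 13.3 and q = 25.2.
Δq = 25.2 − 24 = +1.2.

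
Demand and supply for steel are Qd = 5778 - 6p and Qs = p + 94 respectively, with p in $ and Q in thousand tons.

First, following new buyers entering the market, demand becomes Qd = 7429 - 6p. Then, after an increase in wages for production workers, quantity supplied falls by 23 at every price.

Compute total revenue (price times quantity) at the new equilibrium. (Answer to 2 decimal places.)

1179532.45

Solve the original market: 5778 - 6p = p + 94, hence p = 812 and Q = 906.
After the shift, demand is Qd = 7429 - 6p and supply is Qs = p + 71.
New equilibrium: 7429 - 6p = p + 71 ⇒ 7358 = 7p ⇒ p = 7358/7 ≈ 1051.1429, Q = 7855/7 ≈ 1122.1429.
New expenditure = 1051.1429 × 1122.1429 = 1179532.45.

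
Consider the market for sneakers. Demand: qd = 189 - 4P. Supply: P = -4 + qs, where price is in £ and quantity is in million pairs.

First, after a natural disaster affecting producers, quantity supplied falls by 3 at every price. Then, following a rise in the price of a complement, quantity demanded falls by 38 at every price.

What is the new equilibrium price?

Before the shock: 189 - 4P = P + 4 ⇒ 185 = 5P ⇒ P = 37, q = 41.
The new curves are qd = 151 - 4P (demand) and qs = P + 1 (supply).
Clearing the new market: 151 - 4P = P + 1, so P = 30 and q = 31.

30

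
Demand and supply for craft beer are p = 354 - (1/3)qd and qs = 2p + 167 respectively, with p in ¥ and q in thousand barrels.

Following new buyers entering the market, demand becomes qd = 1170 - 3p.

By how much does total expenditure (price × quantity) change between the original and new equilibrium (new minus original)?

+20005.92

Original equilibrium: 1062 - 3p = 2p + 167 gives 895 = 5p, so p = 179 and q = 525.
With the change applied: demand qd = 1170 - 3p, supply qs = 2p + 167.
Setting them equal: 1170 - 3p = 2p + 167 → 1003 = 5p, so p = 200.6 and q = 568.2.
Expenditure moves from 179×525 = 93975 to 200.6×568.2 = 113980.92; change = +20005.92.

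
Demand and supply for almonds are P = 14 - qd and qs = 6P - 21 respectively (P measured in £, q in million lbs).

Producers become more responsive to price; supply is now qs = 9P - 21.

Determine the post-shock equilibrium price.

3.5

Before the shock: 14 - P = 6P - 21 ⇒ 35 = 7P ⇒ P = 5, q = 9.
With the change applied: demand qd = 14 - P, supply qs = 9P - 21.
New equilibrium: 14 - P = 9P - 21 ⇒ 35 = 10P ⇒ P = 3.5, q = 10.5.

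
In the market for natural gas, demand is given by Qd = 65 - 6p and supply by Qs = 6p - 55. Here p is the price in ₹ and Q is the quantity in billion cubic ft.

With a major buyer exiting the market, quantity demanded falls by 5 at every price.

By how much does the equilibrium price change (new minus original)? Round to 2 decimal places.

-0.42

Initially, 65 - 6p = 6p - 55, so 120 = 12p and p = 10, Q = 5.
With the change applied: demand Qd = 60 - 6p, supply Qs = 6p - 55.
Setting them equal: 60 - 6p = 6p - 55 → 115 = 12p, so p = 115/12 ≈ 9.5833 and Q = 2.5.
Δp = 9.5833 − 10 = -0.42.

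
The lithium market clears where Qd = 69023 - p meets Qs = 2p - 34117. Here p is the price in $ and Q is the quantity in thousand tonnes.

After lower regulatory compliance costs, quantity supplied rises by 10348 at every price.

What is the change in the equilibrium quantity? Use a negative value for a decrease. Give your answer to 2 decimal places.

+3449.33

Initially, 69023 - p = 2p - 34117, so 103140 = 3p and p = 34380, Q = 34643.
With the change applied: demand Qd = 69023 - p, supply Qs = 2p - 23769.
Equate the new curves: 69023 - p = 2p - 23769, giving 92792 = 3p, p = 92792/3 ≈ 30930.6667, Q = 114277/3 ≈ 38092.3333.
ΔQ = 38092.3333 − 34643 = +3449.33.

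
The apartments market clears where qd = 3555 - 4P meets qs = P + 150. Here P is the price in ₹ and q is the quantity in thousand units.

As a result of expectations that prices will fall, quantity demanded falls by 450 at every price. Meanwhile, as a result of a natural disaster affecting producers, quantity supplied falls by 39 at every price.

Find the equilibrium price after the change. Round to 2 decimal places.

Initially, 3555 - 4P = P + 150, so 3405 = 5P and P = 681, q = 831.
The new curves are qd = 3105 - 4P (demand) and qs = P + 111 (supply).
New equilibrium: 3105 - 4P = P + 111 ⇒ 2994 = 5P ⇒ P = 598.8, q = 709.8.

598.80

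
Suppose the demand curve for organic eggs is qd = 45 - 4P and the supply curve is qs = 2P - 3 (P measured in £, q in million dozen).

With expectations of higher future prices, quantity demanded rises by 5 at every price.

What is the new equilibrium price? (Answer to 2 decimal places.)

8.83

Initially, 45 - 4P = 2P - 3, so 48 = 6P and P = 8, q = 13.
With the change applied: demand qd = 50 - 4P, supply qs = 2P - 3.
Setting them equal: 50 - 4P = 2P - 3 → 53 = 6P, so P = 53/6 ≈ 8.8333 and q = 44/3 ≈ 14.6667.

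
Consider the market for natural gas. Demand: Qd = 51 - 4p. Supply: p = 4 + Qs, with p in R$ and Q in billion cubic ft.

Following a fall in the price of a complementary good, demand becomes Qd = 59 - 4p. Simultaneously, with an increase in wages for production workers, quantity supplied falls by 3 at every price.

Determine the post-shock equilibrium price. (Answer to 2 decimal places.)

Original equilibrium: 51 - 4p = p - 4 gives 55 = 5p, so p = 11 and Q = 7.
The shock moves the curves to Qd = 59 - 4p and Qs = p - 7.
Equate the new curves: 59 - 4p = p - 7, giving 66 = 5p, p = 13.2, Q = 6.2.

13.20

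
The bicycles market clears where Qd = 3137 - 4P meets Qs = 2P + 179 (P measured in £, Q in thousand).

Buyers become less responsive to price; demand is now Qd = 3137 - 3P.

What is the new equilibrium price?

Original equilibrium: 3137 - 4P = 2P + 179 gives 2958 = 6P, so P = 493 and Q = 1165.
The new curves are Qd = 3137 - 3P (demand) and Qs = 2P + 179 (supply).
Clearing the new market: 3137 - 3P = 2P + 179, so P = 591.6 and Q = 1362.2.

591.6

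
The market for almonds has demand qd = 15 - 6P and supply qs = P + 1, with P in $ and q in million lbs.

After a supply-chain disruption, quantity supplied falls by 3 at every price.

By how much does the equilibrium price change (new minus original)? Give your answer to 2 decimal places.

+0.43

Before the shock: 15 - 6P = P + 1 ⇒ 14 = 7P ⇒ P = 2, q = 3.
The new curves are qd = 15 - 6P (demand) and qs = P - 2 (supply).
Equate the new curves: 15 - 6P = P - 2, giving 17 = 7P, P = 17/7 ≈ 2.4286, q = 3/7 ≈ 0.4286.
ΔP = 2.4286 − 2 = +0.43.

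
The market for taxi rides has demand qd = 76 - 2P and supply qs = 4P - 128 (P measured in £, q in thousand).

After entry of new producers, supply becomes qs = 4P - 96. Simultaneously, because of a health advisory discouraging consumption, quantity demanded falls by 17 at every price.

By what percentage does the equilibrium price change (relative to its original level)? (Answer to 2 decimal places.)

Initially, 76 - 2P = 4P - 128, so 204 = 6P and P = 34, q = 8.
The shock moves the curves to qd = 59 - 2P and qs = 4P - 96.
New equilibrium: 59 - 2P = 4P - 96 ⇒ 155 = 6P ⇒ P = 155/6 ≈ 25.8333, q = 22/3 ≈ 7.3333.
%ΔP = (25.8333 − 34) / 34 × 100 = -24.02%.

-24.02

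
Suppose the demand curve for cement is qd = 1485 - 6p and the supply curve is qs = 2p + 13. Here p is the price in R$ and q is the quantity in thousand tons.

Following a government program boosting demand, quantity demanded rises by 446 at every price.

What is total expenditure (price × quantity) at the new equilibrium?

Before the shock: 1485 - 6p = 2p + 13 ⇒ 1472 = 8p ⇒ p = 184, q = 381.
The new curves are qd = 1931 - 6p (demand) and qs = 2p + 13 (supply).
Setting them equal: 1931 - 6p = 2p + 13 → 1918 = 8p, so p = 239.75 and q = 492.5.
New expenditure = 239.75 × 492.5 = 118076.875.

118076.875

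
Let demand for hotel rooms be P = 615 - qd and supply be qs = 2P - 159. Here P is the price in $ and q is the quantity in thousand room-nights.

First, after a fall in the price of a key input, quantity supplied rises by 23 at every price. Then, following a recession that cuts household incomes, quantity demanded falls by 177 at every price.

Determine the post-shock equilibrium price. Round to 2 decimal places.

191.33

Initially, 615 - P = 2P - 159, so 774 = 3P and P = 258, q = 357.
The shock moves the curves to qd = 438 - P and qs = 2P - 136.
Equate the new curves: 438 - P = 2P - 136, giving 574 = 3P, P = 574/3 ≈ 191.3333, q = 740/3 ≈ 246.6667.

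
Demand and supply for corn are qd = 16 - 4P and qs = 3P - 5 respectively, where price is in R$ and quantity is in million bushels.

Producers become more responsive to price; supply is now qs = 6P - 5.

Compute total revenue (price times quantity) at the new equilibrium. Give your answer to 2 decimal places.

Initially, 16 - 4P = 3P - 5, so 21 = 7P and P = 3, q = 4.
The shock moves the curves to qd = 16 - 4P and qs = 6P - 5.
Setting them equal: 16 - 4P = 6P - 5 → 21 = 10P, so P = 2.1 and q = 7.6.
New expenditure = 2.1 × 7.6 = 15.96.

15.96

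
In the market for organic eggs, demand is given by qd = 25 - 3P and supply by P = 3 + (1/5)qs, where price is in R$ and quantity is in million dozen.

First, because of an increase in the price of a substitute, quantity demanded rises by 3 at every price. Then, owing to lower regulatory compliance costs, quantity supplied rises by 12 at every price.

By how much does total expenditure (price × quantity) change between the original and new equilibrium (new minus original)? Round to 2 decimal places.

Original equilibrium: 25 - 3P = 5P - 15 gives 40 = 8P, so P = 5 and q = 10.
The shock moves the curves to qd = 28 - 3P and qs = 5P - 3.
Setting them equal: 28 - 3P = 5P - 3 → 31 = 8P, so P = 3.875 and q = 16.375.
Expenditure moves from 5×10 = 50 to 3.875×16.375 = 63.453125; change = +13.45.

+13.45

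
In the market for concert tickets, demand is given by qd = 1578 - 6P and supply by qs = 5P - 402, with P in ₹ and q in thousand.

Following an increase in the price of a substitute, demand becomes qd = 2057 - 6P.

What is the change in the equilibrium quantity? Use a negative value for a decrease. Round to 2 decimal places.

Initially, 1578 - 6P = 5P - 402, so 1980 = 11P and P = 180, q = 498.
The shock moves the curves to qd = 2057 - 6P and qs = 5P - 402.
New equilibrium: 2057 - 6P = 5P - 402 ⇒ 2459 = 11P ⇒ P = 2459/11 ≈ 223.5455, q = 7873/11 ≈ 715.7273.
Δq = 715.7273 − 498 = +217.73.

+217.73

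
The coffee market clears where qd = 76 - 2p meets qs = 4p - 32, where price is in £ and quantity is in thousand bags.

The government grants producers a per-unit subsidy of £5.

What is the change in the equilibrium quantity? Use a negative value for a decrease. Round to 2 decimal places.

+6.67

Before the shock: 76 - 2p = 4p - 32 ⇒ 108 = 6p ⇒ p = 18, q = 40.
Since sellers receive the price plus the subsidy, the effective supply curve becomes qs = 4p - 12.
Clearing the new market: 76 - 2p = 4p - 12, so p = 44/3 ≈ 14.6667 and q = 140/3 ≈ 46.6667.
Δq = 46.6667 − 40 = +6.67.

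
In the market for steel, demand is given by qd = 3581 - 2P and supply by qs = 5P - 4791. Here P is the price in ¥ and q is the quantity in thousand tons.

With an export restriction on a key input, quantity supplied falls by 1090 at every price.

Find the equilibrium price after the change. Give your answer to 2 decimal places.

1351.71

Before the shock: 3581 - 2P = 5P - 4791 ⇒ 8372 = 7P ⇒ P = 1196, q = 1189.
With the change applied: demand qd = 3581 - 2P, supply qs = 5P - 5881.
Setting them equal: 3581 - 2P = 5P - 5881 → 9462 = 7P, so P = 9462/7 ≈ 1351.7143 and q = 6143/7 ≈ 877.5714.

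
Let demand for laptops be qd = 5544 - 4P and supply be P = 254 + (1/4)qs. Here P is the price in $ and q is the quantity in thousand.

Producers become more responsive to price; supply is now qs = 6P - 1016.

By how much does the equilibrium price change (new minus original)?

Before the shock: 5544 - 4P = 4P - 1016 ⇒ 6560 = 8P ⇒ P = 820, q = 2264.
After the shift, demand is qd = 5544 - 4P and supply is qs = 6P - 1016.
Clearing the new market: 5544 - 4P = 6P - 1016, so P = 656 and q = 2920.
ΔP = 656 − 820 = -164.

-164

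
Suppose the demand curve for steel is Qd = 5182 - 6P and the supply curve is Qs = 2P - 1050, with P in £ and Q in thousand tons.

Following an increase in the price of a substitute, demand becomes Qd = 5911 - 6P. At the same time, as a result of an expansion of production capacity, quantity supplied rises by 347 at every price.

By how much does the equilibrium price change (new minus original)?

+47.75

Initially, 5182 - 6P = 2P - 1050, so 6232 = 8P and P = 779, Q = 508.
After the shift, demand is Qd = 5911 - 6P and supply is Qs = 2P - 703.
Equate the new curves: 5911 - 6P = 2P - 703, giving 6614 = 8P, P = 826.75, Q = 950.5.
ΔP = 826.75 − 779 = +47.75.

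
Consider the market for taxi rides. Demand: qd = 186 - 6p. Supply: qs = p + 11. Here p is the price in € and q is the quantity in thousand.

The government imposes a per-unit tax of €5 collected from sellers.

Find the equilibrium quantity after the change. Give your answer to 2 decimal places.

Original equilibrium: 186 - 6p = p + 11 gives 175 = 7p, so p = 25 and q = 36.
Since sellers keep the price net of the tax, the effective supply curve becomes qs = p + 6.
Equate the new curves: 186 - 6p = p + 6, giving 180 = 7p, p = 180/7 ≈ 25.7143, q = 222/7 ≈ 31.7143.

31.71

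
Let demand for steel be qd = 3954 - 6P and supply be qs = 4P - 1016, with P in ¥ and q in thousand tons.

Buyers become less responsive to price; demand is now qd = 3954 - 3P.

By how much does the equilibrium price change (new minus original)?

+213

Before the shock: 3954 - 6P = 4P - 1016 ⇒ 4970 = 10P ⇒ P = 497, q = 972.
With the change applied: demand qd = 3954 - 3P, supply qs = 4P - 1016.
Setting them equal: 3954 - 3P = 4P - 1016 → 4970 = 7P, so P = 710 and q = 1824.
ΔP = 710 − 497 = +213.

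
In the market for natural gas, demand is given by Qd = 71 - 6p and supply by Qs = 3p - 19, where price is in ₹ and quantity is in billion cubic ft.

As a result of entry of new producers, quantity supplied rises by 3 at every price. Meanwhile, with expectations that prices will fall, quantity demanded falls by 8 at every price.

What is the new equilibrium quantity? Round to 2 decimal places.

Initially, 71 - 6p = 3p - 19, so 90 = 9p and p = 10, Q = 11.
The new curves are Qd = 63 - 6p (demand) and Qs = 3p - 16 (supply).
Equate the new curves: 63 - 6p = 3p - 16, giving 79 = 9p, p = 79/9 ≈ 8.7778, Q = 31/3 ≈ 10.3333.

10.33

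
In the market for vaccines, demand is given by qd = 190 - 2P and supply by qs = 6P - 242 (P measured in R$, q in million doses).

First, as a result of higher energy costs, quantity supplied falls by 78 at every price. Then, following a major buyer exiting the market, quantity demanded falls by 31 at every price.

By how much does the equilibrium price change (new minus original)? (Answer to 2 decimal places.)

+5.88

Original equilibrium: 190 - 2P = 6P - 242 gives 432 = 8P, so P = 54 and q = 82.
The new curves are qd = 159 - 2P (demand) and qs = 6P - 320 (supply).
New equilibrium: 159 - 2P = 6P - 320 ⇒ 479 = 8P ⇒ P = 59.875, q = 39.25.
ΔP = 59.875 − 54 = +5.88.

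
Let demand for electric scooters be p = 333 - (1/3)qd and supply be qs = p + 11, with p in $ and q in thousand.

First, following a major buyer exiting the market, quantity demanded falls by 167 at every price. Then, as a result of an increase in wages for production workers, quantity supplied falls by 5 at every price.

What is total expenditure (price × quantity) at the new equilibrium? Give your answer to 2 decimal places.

Original equilibrium: 999 - 3p = p + 11 gives 988 = 4p, so p = 247 and q = 258.
With the change applied: demand qd = 832 - 3p, supply qs = p + 6.
New equilibrium: 832 - 3p = p + 6 ⇒ 826 = 4p ⇒ p = 206.5, q = 212.5.
New expenditure = 206.5 × 212.5 = 43881.25.

43881.25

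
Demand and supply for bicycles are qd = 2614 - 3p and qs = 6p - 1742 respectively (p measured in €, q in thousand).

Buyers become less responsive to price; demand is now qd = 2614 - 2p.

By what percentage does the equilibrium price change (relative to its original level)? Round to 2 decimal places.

+12.50

Original equilibrium: 2614 - 3p = 6p - 1742 gives 4356 = 9p, so p = 484 and q = 1162.
The shock moves the curves to qd = 2614 - 2p and qs = 6p - 1742.
New equilibrium: 2614 - 2p = 6p - 1742 ⇒ 4356 = 8p ⇒ p = 544.5, q = 1525.
%Δp = (544.5 − 484) / 484 × 100 = +12.50%.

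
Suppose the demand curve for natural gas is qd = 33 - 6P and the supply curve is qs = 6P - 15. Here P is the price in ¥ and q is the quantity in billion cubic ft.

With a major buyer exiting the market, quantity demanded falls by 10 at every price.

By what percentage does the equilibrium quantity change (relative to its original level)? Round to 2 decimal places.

-55.56

Solve the original market: 33 - 6P = 6P - 15, hence P = 4 and q = 9.
After the shift, demand is qd = 23 - 6P and supply is qs = 6P - 15.
New equilibrium: 23 - 6P = 6P - 15 ⇒ 38 = 12P ⇒ P = 19/6 ≈ 3.1667, q = 4.
%Δq = (4 − 9) / 9 × 100 = -55.56%.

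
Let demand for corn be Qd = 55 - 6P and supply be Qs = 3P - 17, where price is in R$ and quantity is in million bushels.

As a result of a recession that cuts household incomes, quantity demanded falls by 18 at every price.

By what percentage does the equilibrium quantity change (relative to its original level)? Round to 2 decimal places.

-85.71

Original equilibrium: 55 - 6P = 3P - 17 gives 72 = 9P, so P = 8 and Q = 7.
The new curves are Qd = 37 - 6P (demand) and Qs = 3P - 17 (supply).
New equilibrium: 37 - 6P = 3P - 17 ⇒ 54 = 9P ⇒ P = 6, Q = 1.
%ΔQ = (1 − 7) / 7 × 100 = -85.71%.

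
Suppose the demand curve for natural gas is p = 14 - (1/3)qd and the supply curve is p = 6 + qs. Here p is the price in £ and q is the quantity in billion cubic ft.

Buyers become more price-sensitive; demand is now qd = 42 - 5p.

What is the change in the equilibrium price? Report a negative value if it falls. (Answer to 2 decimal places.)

Initially, 42 - 3p = p - 6, so 48 = 4p and p = 12, q = 6.
With the change applied: demand qd = 42 - 5p, supply qs = p - 6.
Clearing the new market: 42 - 5p = p - 6, so p = 8 and q = 2.
Δp = 8 − 12 = -4.00.

-4.00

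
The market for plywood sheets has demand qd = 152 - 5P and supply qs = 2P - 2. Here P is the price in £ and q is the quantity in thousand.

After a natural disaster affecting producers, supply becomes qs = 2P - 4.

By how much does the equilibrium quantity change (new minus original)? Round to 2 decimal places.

-1.43

Solve the original market: 152 - 5P = 2P - 2, hence P = 22 and q = 42.
The new curves are qd = 152 - 5P (demand) and qs = 2P - 4 (supply).
Equate the new curves: 152 - 5P = 2P - 4, giving 156 = 7P, P = 156/7 ≈ 22.2857, q = 284/7 ≈ 40.5714.
Δq = 40.5714 − 42 = -1.43.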